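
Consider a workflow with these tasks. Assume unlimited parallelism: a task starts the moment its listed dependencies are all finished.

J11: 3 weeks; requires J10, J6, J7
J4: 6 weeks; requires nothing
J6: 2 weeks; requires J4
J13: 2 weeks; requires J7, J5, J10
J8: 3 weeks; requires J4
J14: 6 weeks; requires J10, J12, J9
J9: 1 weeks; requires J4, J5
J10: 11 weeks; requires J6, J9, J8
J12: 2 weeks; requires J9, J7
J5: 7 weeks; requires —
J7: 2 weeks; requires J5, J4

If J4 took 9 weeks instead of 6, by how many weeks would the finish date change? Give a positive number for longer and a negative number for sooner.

3

Baseline: J4→J8→J10→J14 = 6+3+11+6 = 26 → 26 weeks.
J4 is on the critical path; changing it to 9 makes that path 29 weeks.
The critical path is still J4→J8→J10→J14; finish is now 29 weeks.
Change in finish: 29 − 26 = +3 weeks.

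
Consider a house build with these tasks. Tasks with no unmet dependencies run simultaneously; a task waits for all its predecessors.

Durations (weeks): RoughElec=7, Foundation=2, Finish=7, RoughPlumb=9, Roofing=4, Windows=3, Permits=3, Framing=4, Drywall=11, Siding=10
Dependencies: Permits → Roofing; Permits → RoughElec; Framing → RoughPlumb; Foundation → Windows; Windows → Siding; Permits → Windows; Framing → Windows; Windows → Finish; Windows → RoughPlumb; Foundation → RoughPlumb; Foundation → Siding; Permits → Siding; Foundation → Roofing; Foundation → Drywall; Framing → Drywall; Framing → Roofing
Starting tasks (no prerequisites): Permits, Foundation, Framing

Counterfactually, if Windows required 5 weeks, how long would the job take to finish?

Actual critical path: Framing→Windows→Siding = 4+3+10 = 17 ⇒ 17 weeks.
Windows is on the critical path; changing it to 5 makes that path 19 weeks.
That remains the longest chain; total 19 weeks.

19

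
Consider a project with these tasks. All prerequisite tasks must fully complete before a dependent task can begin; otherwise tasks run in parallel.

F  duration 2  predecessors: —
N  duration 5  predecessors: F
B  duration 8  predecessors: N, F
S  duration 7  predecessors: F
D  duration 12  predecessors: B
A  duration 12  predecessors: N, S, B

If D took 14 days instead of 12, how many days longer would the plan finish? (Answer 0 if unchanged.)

Actual critical path: F→N→B→D = 2+5+8+12 = 27 ⇒ 27 days.
D lies on that path, so at 14 days the path becomes 29 days.
The critical path is still F→N→B→D; finish is now 29 days.
Change in finish: 29 − 27 = +2 days.

2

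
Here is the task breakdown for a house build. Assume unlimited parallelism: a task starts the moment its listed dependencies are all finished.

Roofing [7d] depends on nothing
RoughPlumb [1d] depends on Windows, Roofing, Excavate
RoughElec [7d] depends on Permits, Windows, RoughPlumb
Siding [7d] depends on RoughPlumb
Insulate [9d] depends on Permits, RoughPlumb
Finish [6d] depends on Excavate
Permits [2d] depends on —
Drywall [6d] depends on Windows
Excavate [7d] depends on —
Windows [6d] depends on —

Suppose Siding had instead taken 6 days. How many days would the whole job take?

Actual critical path: Excavate→RoughPlumb→Insulate = 7+1+9 = 17 ⇒ 17 days.
Siding is off the critical path — its longest chain is 15 days, giving 2 of slack.
That remains the longest chain; total 17 days.

17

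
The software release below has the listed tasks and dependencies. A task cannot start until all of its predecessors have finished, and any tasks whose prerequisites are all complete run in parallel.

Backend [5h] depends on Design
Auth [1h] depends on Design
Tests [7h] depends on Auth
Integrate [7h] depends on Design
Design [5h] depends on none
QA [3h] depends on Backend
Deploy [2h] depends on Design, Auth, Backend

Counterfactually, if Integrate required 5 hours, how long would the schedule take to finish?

13

Critical path before the change: Design→Backend→QA = 5+5+3 = 13 giving 13 hours.
Integrate is off the critical path — its longest chain is 12 hours, giving 1 of slack.
That remains the longest chain; total 13 hours.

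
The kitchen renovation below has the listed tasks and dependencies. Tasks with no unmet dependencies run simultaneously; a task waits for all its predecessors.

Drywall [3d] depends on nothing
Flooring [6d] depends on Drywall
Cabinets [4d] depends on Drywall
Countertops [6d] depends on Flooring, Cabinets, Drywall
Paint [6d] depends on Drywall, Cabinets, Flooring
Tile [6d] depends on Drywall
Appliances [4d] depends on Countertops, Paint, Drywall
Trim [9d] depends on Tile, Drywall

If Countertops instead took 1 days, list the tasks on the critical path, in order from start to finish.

Critical path before the change: Drywall→Flooring→Countertops→Appliances = 3+6+6+4 = 19 giving 19 days.
Countertops lies on that path, so at 1 day the path becomes 14 days.
The binding chain switches to Drywall→Flooring→Paint→Appliances = 3+6+6+4 = 19; finish 19 days.

Drywall, Flooring, Paint, Appliances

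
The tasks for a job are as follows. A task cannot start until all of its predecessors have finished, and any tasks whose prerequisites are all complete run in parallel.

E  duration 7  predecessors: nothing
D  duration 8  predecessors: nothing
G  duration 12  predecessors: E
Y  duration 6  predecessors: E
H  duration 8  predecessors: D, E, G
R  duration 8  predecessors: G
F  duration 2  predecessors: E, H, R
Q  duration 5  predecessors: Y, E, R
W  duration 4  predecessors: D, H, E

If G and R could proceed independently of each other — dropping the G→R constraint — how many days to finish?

Original critical path: E→G→R→Q = 7+12+8+5 = 32 ⇒ 32 days.
Without G→R, R's earliest start moves from 19 to 0.
The longest chain is now E→G→H→W = 7+12+8+4 = 31, so the plan takes 31 days.

31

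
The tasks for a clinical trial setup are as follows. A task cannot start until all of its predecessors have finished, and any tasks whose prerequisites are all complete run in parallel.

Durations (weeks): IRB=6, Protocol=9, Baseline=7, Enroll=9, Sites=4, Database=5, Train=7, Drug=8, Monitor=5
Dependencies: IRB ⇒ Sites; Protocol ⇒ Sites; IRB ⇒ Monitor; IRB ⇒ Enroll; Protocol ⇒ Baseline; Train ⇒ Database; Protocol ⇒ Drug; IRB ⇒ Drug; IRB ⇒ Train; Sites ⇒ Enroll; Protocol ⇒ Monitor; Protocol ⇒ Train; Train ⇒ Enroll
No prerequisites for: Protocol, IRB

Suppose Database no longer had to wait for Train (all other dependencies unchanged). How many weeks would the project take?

25

Before: longest chain Protocol→Train→Enroll = 9+7+9 = 25, finish 25.
Without Train→Database, Database's earliest start moves from 16 to 0.
The longest chain is now Protocol→Train→Enroll = 9+7+9 = 25, so the project takes 25 weeks.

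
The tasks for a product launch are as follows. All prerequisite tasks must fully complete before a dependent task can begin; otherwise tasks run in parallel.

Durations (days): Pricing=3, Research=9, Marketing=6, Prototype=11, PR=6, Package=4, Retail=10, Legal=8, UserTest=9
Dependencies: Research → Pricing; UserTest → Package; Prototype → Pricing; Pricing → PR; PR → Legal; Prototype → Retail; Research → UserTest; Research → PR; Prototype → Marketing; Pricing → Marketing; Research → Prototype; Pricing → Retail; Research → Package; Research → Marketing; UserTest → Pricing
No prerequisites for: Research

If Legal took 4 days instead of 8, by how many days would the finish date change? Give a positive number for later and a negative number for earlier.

-4

Baseline: Research→Prototype→Pricing→PR→Legal = 9+11+3+6+8 = 37 → 37 days.
Since Legal is critical, the -4 change carries straight to that chain (now 33 days).
That remains the longest chain; total 33 days.
Change in finish: 33 − 37 = -4 days.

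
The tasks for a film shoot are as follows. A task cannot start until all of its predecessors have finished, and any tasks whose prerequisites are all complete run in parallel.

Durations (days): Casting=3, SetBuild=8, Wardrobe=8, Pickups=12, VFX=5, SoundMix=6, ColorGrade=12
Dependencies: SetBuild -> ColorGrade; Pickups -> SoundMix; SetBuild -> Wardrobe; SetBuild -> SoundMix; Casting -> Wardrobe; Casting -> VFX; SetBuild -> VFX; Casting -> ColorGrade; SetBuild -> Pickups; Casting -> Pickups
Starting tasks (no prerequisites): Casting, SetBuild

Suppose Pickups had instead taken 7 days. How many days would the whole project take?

The binding path is SetBuild→Pickups→SoundMix = 8+12+6 = 26; finish at 26 days.
Since Pickups is critical, the -5 change carries straight to that chain (now 21 days).
That remains the longest chain; total 21 days.

21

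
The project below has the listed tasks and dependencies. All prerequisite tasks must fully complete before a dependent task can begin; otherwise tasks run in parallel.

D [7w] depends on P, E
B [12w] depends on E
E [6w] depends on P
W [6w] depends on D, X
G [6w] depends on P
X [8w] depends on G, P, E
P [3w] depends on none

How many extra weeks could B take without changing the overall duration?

2

Critical path: P→G→X→W = 3+6+8+6 = 23, so the finish is 23 weeks.
B finishes as early as 21 and must finish by 23.
Slack of B = 11 − 9 = 2 weeks.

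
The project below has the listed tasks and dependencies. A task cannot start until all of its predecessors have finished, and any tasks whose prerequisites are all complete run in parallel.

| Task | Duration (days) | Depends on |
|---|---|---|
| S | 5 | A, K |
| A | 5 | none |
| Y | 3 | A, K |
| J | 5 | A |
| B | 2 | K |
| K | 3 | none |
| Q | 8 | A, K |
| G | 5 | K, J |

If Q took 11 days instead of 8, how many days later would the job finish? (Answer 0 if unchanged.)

1

Actual critical path: A→J→G = 5+5+5 = 15 ⇒ 15 days.
The longest path through Q is only 13 days, so Q has float 2.
New critical path: A→Q = 5+11 = 16 ⇒ 16 days.
Change in finish: 16 − 15 = +1 days.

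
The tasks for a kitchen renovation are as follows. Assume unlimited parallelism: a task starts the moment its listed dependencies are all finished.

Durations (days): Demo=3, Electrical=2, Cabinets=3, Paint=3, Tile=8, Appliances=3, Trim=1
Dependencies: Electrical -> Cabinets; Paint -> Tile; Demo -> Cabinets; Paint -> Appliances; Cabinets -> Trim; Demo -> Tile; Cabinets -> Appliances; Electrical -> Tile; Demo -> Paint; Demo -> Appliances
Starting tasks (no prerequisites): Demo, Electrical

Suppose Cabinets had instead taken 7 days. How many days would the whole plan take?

14

The binding path is Demo→Paint→Tile = 3+3+8 = 14; finish at 14 days.
Cabinets has 5 days of float (longest path through it is 9).
That remains the longest chain; total 14 days.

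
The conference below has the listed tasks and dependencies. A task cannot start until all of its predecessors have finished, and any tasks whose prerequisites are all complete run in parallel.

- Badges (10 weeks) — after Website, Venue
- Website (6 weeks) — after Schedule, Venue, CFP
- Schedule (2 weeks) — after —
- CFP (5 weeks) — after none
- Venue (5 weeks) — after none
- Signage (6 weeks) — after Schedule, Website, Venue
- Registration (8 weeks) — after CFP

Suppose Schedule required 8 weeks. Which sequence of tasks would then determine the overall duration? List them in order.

Actual critical path: Venue→Website→Badges = 5+6+10 = 21 ⇒ 21 weeks.
The longest path through Schedule is only 18 weeks, so Schedule has float 3.
The binding chain switches to Schedule→Website→Badges = 8+6+10 = 24; finish 24 weeks.

Schedule, Website, Badges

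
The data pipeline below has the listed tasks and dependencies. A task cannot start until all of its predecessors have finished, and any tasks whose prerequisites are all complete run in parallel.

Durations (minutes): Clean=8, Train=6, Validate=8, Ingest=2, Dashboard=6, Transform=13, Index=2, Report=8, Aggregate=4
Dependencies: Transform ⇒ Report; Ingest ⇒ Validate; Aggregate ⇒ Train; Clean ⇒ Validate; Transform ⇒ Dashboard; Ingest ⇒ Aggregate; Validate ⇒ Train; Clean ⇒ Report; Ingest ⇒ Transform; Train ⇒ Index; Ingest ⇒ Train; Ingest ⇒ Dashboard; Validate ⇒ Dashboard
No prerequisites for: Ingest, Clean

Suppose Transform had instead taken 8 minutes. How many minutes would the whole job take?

24

Baseline: Clean→Validate→Train→Index = 8+8+6+2 = 24 → 24 minutes.
Transform has 1 minute of float (longest path through it is 23).
The critical path is still Clean→Validate→Train→Index; finish is now 24 minutes.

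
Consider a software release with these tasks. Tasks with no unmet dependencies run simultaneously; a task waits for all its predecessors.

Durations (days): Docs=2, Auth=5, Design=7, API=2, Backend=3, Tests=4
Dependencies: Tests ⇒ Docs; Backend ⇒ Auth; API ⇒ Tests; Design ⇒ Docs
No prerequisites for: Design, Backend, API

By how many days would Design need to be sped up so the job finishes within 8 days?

1

Current finish: 9 days; target: 8.
Design is on every critical path, so each day cut from Design cuts the finish by one (this holds down to a finish of 8).
Need 9 − 8 = 1 day off Design → Design becomes 6 days, finish becomes 8.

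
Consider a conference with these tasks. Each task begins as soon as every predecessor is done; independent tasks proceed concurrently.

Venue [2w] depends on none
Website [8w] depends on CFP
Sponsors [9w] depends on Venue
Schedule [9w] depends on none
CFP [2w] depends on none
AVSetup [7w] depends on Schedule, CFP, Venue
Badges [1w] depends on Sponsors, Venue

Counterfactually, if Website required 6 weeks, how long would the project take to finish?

The binding path is Schedule→AVSetup = 9+7 = 16; finish at 16 weeks.
The longest path through Website is only 10 weeks, so Website has float 6.
The critical path is still Schedule→AVSetup; finish is now 16 weeks.

16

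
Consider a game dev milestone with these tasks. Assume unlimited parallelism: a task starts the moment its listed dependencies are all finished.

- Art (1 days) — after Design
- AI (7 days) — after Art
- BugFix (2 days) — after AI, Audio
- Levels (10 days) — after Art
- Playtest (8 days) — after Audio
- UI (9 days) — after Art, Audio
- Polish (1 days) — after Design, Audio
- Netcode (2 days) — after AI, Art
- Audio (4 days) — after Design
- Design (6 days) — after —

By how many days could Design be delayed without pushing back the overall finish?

0

Design→Audio→UI = 6+4+9 = 19 sets the makespan at 19 days.
The longest chain containing Design totals 19 days.
Float = 19 − 19 = 0.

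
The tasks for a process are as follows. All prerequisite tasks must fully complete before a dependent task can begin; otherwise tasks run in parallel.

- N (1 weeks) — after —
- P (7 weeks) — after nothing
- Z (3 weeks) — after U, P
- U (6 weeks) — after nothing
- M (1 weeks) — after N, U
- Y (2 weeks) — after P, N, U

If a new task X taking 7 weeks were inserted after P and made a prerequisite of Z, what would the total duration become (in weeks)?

Originally the schedule takes 10 weeks.
With X inserted, Z now waits for max(U, P, X).
New critical path: P→X→Z = 7+7+3 = 17 ⇒ 17 weeks.

17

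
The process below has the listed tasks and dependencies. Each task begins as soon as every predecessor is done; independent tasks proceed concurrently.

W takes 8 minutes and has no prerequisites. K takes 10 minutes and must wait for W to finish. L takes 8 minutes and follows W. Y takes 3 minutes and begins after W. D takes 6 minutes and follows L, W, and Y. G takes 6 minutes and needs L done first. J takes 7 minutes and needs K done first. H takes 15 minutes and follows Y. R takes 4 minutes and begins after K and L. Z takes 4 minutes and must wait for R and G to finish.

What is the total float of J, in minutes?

1

Critical path: W→K→R→Z = 8+10+4+4 = 26, so the finish is 26 minutes.
J finishes as early as 25 and must finish by 26.
So J can slip 26 − 25 = 1 minute.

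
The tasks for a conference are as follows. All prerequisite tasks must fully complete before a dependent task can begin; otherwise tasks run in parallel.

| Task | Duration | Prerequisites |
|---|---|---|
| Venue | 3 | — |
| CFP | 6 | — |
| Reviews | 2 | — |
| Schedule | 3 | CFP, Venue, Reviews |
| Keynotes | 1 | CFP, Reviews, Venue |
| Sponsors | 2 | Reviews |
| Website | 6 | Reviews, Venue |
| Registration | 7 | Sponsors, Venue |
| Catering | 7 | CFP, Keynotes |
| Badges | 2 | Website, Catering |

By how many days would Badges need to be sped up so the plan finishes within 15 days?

Current finish: 16 days; target: 15.
Badges is on every critical path, so each day cut from Badges cuts the finish by one (this holds down to a finish of 15).
Need 16 − 15 = 1 day off Badges → Badges becomes 1 day, finish becomes 15.

1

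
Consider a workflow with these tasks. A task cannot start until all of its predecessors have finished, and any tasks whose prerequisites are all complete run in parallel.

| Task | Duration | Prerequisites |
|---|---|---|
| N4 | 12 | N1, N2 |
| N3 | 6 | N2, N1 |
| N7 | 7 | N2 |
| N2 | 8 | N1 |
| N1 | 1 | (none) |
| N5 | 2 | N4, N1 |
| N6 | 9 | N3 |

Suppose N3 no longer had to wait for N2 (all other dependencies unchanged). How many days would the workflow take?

23

Original critical path: N1→N2→N3→N6 = 1+8+6+9 = 24 ⇒ 24 days.
Without N2→N3, N3's earliest start moves from 9 to 1.
New critical path: N1→N2→N4→N5 = 1+8+12+2 = 23 ⇒ 23 days.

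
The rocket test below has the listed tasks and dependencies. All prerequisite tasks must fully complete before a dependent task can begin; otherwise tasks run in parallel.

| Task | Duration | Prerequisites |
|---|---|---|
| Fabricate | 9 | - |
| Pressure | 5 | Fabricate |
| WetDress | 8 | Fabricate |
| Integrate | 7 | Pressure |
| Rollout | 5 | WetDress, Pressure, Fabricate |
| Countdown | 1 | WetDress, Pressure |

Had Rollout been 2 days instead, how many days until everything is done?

The binding path is Fabricate→WetDress→Rollout = 9+8+5 = 22; finish at 22 days.
Since Rollout is critical, the -3 change carries straight to that chain (now 19 days).
Now Fabricate→Pressure→Integrate = 9+5+7 = 21 is longest, so the finish becomes 21 days.

21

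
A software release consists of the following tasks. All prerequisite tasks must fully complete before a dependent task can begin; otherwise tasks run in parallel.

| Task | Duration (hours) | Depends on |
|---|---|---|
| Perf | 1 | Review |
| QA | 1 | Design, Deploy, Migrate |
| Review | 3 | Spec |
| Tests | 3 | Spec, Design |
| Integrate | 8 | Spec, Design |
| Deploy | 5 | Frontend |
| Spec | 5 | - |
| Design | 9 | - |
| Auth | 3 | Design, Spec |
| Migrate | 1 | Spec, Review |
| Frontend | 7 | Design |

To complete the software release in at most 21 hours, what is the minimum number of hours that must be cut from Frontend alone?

Current finish: 22 hours; target: 21.
Frontend is on every critical path, so each hour cut from Frontend cuts the finish by one (this holds down to a finish of 17).
Need 22 − 21 = 1 hour off Frontend → Frontend becomes 6 hours, finish becomes 21.

1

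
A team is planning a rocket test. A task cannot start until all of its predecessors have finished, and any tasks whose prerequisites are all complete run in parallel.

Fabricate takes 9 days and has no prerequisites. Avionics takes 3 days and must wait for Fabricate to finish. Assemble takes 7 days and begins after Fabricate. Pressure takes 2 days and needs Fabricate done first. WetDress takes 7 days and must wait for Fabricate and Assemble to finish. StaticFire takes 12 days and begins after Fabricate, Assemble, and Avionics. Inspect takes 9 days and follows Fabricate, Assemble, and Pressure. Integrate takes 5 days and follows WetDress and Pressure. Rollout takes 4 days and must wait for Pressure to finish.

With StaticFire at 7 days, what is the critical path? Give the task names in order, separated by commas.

The binding path is Fabricate→Assemble→StaticFire = 9+7+12 = 28; finish at 28 days.
StaticFire is on the critical path; changing it to 7 makes that path 23 days.
New critical path: Fabricate→Assemble→WetDress→Integrate = 9+7+7+5 = 28 ⇒ 28 days.

Fabricate, Assemble, WetDress, Integrate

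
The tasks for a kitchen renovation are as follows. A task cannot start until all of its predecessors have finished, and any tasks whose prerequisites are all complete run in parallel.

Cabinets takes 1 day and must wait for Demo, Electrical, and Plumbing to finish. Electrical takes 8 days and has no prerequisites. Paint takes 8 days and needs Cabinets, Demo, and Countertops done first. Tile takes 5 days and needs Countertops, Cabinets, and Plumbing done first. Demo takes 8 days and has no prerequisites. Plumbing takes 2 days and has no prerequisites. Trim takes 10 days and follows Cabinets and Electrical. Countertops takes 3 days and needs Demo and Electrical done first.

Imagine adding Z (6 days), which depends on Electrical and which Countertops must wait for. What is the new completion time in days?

25

Originally the kitchen renovation takes 19 days.
With Z inserted, Countertops now waits for max(Demo, Electrical, Z).
New critical path: Electrical→Z→Countertops→Paint = 8+6+3+8 = 25 ⇒ 25 days.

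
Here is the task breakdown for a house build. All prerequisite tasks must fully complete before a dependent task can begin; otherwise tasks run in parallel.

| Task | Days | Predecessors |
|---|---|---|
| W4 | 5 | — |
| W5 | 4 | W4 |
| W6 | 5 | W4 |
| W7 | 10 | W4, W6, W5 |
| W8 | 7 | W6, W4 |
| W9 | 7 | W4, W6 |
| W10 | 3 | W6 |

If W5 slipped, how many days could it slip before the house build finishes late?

1

W4→W6→W7 = 5+5+10 = 20 sets the makespan at 20 days.
Longest path through W5: 19 days (earliest finish 9, latest finish 10).
Float = 20 − 19 = 1.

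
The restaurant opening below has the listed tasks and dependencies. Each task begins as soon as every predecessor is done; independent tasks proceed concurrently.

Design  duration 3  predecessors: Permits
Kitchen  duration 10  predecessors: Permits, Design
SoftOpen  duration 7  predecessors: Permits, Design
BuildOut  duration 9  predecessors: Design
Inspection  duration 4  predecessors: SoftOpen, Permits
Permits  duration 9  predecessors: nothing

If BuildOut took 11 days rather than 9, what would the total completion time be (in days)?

23

Baseline: Permits→Design→SoftOpen→Inspection = 9+3+7+4 = 23 → 23 days.
BuildOut has 2 days of float (longest path through it is 21).
Now Permits→Design→BuildOut = 9+3+11 = 23 is longest, so the finish becomes 23 days.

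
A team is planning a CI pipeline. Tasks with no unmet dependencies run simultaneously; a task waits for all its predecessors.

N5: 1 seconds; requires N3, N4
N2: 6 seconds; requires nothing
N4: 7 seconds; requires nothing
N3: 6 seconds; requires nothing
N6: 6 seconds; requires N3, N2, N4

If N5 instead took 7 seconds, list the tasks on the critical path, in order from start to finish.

N4, N5

As given, the longest chain is N4→N6 = 7+6 = 13, so the finish is 13 seconds.
N5 has 5 seconds of float (longest path through it is 8).
New critical path: N4→N5 = 7+7 = 14 ⇒ 14 seconds.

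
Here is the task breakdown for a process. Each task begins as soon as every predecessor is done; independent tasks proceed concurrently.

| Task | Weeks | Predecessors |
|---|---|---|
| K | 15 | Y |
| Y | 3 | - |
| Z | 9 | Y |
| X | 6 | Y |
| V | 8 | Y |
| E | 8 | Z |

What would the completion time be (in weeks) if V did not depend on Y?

Original critical path: Y→Z→E = 3+9+8 = 20 ⇒ 20 weeks.
Without Y→V, V's earliest start moves from 3 to 0.
New critical path: Y→Z→E = 3+9+8 = 20 ⇒ 20 weeks.

20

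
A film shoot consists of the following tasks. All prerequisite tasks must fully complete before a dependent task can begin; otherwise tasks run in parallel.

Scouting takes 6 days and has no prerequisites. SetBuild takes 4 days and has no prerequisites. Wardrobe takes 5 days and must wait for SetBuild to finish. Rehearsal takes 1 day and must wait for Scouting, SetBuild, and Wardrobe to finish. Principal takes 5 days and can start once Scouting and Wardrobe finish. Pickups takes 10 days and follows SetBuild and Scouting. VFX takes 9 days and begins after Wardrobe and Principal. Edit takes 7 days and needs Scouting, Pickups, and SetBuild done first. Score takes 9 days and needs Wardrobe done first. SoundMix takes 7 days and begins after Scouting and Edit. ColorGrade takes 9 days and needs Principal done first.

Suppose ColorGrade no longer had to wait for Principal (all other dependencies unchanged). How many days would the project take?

30

Before: longest chain Scouting→Pickups→Edit→SoundMix = 6+10+7+7 = 30, finish 30.
Without Principal→ColorGrade, ColorGrade's earliest start moves from 14 to 0.
After: Scouting→Pickups→Edit→SoundMix = 6+10+7+7 = 30 → 30 days.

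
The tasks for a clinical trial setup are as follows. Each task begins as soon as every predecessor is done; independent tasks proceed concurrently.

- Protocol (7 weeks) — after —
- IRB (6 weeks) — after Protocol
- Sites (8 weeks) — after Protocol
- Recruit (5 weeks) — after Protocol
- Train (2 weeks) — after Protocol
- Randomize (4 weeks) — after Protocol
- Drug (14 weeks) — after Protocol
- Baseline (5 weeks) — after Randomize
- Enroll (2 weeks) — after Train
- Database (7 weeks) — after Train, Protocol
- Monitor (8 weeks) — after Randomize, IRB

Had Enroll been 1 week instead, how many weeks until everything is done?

Baseline: Protocol→IRB→Monitor = 7+6+8 = 21 → 21 weeks.
Enroll has 10 weeks of float (longest path through it is 11).
The critical path is still Protocol→IRB→Monitor; finish is now 21 weeks.

21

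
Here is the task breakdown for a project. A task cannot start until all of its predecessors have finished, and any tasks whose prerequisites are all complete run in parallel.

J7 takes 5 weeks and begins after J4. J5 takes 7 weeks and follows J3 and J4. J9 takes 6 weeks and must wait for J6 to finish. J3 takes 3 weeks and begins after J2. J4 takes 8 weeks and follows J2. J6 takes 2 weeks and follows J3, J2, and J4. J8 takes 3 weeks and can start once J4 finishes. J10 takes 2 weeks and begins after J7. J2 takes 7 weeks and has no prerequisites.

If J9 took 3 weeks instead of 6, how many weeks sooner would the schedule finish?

1

Actual critical path: J2→J4→J6→J9 = 7+8+2+6 = 23 ⇒ 23 weeks.
J9 is on the critical path; changing it to 3 makes that path 20 weeks.
The binding chain switches to J2→J4→J5 = 7+8+7 = 22; finish 22 weeks.
Change in finish: 22 − 23 = -1 weeks.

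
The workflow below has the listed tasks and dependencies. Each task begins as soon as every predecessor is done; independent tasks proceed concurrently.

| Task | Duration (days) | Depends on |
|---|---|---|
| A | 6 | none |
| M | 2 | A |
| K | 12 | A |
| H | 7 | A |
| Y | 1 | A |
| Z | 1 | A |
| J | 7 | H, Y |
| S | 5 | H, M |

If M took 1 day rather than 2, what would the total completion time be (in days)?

The binding path is A→H→J = 6+7+7 = 20; finish at 20 days.
The longest path through M is only 13 days, so M has float 7.
That remains the longest chain; total 20 days.

20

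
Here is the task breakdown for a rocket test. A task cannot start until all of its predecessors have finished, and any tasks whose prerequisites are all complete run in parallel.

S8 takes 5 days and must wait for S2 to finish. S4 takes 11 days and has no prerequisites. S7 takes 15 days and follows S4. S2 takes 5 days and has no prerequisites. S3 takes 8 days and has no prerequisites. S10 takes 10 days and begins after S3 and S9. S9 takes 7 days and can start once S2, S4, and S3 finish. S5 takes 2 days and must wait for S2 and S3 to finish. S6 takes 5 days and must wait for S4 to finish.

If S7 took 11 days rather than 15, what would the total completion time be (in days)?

As given, the longest chain is S4→S9→S10 = 11+7+10 = 28, so the finish is 28 days.
The longest path through S7 is only 26 days, so S7 has float 2.
The critical path is still S4→S9→S10; finish is now 28 days.

28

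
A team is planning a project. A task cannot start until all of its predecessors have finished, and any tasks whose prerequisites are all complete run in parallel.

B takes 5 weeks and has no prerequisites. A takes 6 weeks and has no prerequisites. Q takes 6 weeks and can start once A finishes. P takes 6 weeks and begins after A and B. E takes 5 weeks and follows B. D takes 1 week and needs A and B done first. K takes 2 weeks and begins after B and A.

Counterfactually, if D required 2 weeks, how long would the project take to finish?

The binding path is A→Q = 6+6 = 12; finish at 12 weeks.
D is off the critical path — its longest chain is 7 weeks, giving 5 of slack.
No other chain overtakes it, so the finish is 12 weeks.

12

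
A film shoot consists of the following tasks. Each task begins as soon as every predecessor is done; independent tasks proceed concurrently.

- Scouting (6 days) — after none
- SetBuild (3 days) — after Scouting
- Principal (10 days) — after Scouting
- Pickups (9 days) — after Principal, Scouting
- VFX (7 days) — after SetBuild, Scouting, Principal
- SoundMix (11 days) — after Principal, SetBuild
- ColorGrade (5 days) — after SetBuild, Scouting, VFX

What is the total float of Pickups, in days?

Critical path: Scouting→Principal→VFX→ColorGrade = 6+10+7+5 = 28, so the finish is 28 days.
Longest path through Pickups: 25 days (earliest finish 25, latest finish 28).
So Pickups can slip 28 − 25 = 3 days.

3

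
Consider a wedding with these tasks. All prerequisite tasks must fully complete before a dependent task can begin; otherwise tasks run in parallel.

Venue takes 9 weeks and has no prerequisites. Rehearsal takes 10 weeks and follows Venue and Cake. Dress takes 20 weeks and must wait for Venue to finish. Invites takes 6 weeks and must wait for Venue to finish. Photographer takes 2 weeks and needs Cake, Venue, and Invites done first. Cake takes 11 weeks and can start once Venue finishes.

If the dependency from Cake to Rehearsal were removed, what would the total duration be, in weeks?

29

Original critical path: Venue→Cake→Rehearsal = 9+11+10 = 30 ⇒ 30 weeks.
Without Cake→Rehearsal, Rehearsal's earliest start moves from 20 to 9.
After: Venue→Dress = 9+20 = 29 → 29 weeks.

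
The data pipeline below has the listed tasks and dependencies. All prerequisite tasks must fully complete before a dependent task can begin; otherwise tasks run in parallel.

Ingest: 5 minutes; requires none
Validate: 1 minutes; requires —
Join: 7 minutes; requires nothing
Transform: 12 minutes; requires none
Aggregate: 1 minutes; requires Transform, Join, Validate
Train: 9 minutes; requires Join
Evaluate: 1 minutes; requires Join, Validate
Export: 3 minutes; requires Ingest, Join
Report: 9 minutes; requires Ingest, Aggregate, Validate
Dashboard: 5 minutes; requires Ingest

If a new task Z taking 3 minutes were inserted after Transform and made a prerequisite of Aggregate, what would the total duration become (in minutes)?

25

Originally the project takes 22 minutes.
With Z inserted, Aggregate now waits for max(Transform, Join, Validate, Z).
New critical path: Transform→Z→Aggregate→Report = 12+3+1+9 = 25 ⇒ 25 minutes.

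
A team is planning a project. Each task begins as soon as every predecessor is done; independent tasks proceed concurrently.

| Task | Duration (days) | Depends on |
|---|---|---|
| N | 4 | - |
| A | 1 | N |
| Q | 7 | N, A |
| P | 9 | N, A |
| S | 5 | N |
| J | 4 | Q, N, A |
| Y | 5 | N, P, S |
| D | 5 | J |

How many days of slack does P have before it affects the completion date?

2

N→A→Q→J→D = 4+1+7+4+5 = 21 sets the makespan at 21 days.
P finishes as early as 14 and must finish by 16.
So P can slip 16 − 14 = 2 days.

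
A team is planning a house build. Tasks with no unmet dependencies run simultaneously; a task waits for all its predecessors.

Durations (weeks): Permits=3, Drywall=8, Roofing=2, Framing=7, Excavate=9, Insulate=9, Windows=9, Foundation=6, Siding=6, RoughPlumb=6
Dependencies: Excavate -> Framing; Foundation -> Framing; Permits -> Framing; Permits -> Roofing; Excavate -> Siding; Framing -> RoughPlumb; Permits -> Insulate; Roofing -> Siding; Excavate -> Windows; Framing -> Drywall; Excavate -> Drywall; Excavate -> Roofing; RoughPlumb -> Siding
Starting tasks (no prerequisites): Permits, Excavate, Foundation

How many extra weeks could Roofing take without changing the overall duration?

Excavate→Framing→RoughPlumb→Siding = 9+7+6+6 = 28 sets the makespan at 28 weeks.
The longest chain containing Roofing totals 17 weeks.
So Roofing can slip 22 − 11 = 11 weeks.

11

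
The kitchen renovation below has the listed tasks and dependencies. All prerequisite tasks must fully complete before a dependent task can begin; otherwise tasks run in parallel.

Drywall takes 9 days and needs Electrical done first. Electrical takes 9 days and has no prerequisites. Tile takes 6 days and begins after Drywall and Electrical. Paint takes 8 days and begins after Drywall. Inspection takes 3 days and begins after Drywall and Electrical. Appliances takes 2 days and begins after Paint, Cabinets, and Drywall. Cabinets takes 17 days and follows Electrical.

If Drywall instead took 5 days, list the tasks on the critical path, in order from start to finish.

Critical path before the change: Electrical→Drywall→Paint→Appliances = 9+9+8+2 = 28 giving 28 days.
Drywall is on the critical path; changing it to 5 makes that path 24 days.
Now Electrical→Cabinets→Appliances = 9+17+2 = 28 is longest, so the finish becomes 28 days.

Electrical, Cabinets, Appliances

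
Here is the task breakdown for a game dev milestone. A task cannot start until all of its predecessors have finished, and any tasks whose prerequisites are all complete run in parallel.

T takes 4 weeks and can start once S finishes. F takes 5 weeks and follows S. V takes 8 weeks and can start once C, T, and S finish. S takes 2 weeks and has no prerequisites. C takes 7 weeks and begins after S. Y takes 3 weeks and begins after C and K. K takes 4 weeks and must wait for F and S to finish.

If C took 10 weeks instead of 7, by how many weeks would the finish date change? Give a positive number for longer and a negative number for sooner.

Critical path before the change: S→C→V = 2+7+8 = 17 giving 17 weeks.
C lies on that path, so at 10 weeks the path becomes 20 weeks.
No other chain overtakes it, so the finish is 20 weeks.
Change in finish: 20 − 17 = +3 weeks.

3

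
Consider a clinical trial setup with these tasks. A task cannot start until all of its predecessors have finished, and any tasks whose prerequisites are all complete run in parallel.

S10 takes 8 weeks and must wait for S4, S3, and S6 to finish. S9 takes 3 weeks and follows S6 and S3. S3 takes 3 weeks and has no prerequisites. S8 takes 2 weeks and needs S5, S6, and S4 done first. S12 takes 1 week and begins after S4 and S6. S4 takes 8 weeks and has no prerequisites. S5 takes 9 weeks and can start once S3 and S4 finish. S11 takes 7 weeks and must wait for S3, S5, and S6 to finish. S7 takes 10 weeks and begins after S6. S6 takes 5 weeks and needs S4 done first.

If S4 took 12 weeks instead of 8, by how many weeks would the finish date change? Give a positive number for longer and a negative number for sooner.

4

Critical path before the change: S4→S5→S11 = 8+9+7 = 24 giving 24 weeks.
S4 is on the critical path; changing it to 12 makes that path 28 weeks.
The critical path is still S4→S5→S11; finish is now 28 weeks.
Change in finish: 28 − 24 = +4 weeks.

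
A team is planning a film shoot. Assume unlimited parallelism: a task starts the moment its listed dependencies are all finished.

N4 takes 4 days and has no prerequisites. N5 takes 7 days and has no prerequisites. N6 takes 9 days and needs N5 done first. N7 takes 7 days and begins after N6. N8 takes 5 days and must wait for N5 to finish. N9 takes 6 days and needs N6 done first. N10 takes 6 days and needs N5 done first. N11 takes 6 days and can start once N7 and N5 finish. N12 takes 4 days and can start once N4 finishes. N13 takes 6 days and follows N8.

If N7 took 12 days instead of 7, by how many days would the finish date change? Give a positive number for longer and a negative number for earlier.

5

Baseline: N5→N6→N7→N11 = 7+9+7+6 = 29 → 29 days.
Since N7 is critical, the +5 change carries straight to that chain (now 34 days).
No other chain overtakes it, so the finish is 34 days.
Change in finish: 34 − 29 = +5 days.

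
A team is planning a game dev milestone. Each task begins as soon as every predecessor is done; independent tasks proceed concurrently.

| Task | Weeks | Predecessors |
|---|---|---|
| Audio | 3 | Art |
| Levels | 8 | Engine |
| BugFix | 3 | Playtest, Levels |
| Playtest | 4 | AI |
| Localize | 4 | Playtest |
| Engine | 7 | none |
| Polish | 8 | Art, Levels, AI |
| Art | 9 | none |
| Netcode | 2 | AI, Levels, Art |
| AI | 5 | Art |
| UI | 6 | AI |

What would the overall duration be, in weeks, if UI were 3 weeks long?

23

Actual critical path: Engine→Levels→Polish = 7+8+8 = 23 ⇒ 23 weeks.
UI is off the critical path — its longest chain is 20 weeks, giving 3 of slack.
That remains the longest chain; total 23 weeks.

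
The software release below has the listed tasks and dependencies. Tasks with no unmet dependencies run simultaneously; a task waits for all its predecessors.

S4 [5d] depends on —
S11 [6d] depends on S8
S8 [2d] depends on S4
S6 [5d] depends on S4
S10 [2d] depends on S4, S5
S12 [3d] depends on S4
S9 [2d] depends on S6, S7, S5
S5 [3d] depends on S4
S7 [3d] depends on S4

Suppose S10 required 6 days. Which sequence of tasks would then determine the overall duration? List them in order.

Critical path before the change: S4→S8→S11 = 5+2+6 = 13 giving 13 days.
S10 has 3 days of float (longest path through it is 10).
Now S4→S5→S10 = 5+3+6 = 14 is longest, so the finish becomes 14 days.

S4, S5, S10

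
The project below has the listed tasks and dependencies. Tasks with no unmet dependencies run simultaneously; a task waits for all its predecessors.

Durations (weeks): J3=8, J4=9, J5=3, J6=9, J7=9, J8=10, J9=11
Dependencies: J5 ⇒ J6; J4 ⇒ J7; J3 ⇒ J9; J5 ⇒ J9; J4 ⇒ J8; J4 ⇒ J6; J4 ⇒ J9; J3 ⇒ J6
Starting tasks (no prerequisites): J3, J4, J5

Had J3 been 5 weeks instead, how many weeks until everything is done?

20

Baseline: J4→J9 = 9+11 = 20 → 20 weeks.
J3 has 1 week of float (longest path through it is 19).
That remains the longest chain; total 20 weeks.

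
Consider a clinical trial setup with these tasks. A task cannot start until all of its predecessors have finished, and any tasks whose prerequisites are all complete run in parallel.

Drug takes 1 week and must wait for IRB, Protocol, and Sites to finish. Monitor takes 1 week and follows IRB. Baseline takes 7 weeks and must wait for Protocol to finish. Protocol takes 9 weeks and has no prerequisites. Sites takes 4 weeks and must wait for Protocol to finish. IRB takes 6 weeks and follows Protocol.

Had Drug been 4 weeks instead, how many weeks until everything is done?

19

The binding path is Protocol→IRB→Drug = 9+6+1 = 16; finish at 16 weeks.
Drug lies on that path, so at 4 weeks the path becomes 19 weeks.
No other chain overtakes it, so the finish is 19 weeks.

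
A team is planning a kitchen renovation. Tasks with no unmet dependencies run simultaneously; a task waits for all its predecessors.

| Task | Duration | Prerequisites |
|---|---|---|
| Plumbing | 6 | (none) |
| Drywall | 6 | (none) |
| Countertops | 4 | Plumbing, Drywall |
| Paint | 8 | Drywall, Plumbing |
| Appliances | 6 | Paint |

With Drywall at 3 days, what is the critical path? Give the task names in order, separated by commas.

Actual critical path: Drywall→Paint→Appliances = 6+8+6 = 20 ⇒ 20 days.
Drywall is on the critical path; changing it to 3 makes that path 17 days.
The binding chain switches to Plumbing→Paint→Appliances = 6+8+6 = 20; finish 20 days.

Plumbing, Paint, Appliances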